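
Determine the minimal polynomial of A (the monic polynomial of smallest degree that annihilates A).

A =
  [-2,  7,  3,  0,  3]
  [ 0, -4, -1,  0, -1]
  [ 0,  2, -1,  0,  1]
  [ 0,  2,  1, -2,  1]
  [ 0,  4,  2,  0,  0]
x^3 + 5*x^2 + 8*x + 4

The characteristic polynomial is χ_A(x) = (x + 1)*(x + 2)^4, so the eigenvalues are known. The minimal polynomial is
  m_A(x) = Π_λ (x − λ)^{k_λ}
where k_λ is the size of the *largest* Jordan block for λ (equivalently, the smallest k with (A − λI)^k v = 0 for every generalised eigenvector v of λ).

  λ = -2: largest Jordan block has size 2, contributing (x + 2)^2
  λ = -1: largest Jordan block has size 1, contributing (x + 1)

So m_A(x) = (x + 1)*(x + 2)^2 = x^3 + 5*x^2 + 8*x + 4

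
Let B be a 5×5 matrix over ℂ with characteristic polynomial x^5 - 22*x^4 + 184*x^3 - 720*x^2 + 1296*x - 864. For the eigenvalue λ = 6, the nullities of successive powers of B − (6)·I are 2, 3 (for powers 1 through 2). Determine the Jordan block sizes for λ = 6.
Block sizes for λ = 6: [2, 1]

From the dimensions of kernels of powers, the number of Jordan blocks of size at least j is d_j − d_{j−1} where d_j = dim ker(N^j) (with d_0 = 0). Computing the differences gives [2, 1].
The number of blocks of size exactly k is (#blocks of size ≥ k) − (#blocks of size ≥ k + 1), so the partition is: 1 block(s) of size 1, 1 block(s) of size 2.
In nonincreasing order the block sizes are [2, 1].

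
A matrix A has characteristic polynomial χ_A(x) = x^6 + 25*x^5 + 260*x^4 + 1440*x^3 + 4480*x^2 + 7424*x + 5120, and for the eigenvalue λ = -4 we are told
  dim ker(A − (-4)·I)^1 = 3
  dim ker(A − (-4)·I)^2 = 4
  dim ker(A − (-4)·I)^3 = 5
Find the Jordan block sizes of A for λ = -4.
Block sizes for λ = -4: [3, 1, 1]

From the dimensions of kernels of powers, the number of Jordan blocks of size at least j is d_j − d_{j−1} where d_j = dim ker(N^j) (with d_0 = 0). Computing the differences gives [3, 1, 1].
The number of blocks of size exactly k is (#blocks of size ≥ k) − (#blocks of size ≥ k + 1), so the partition is: 2 block(s) of size 1, 1 block(s) of size 3.
In nonincreasing order the block sizes are [3, 1, 1].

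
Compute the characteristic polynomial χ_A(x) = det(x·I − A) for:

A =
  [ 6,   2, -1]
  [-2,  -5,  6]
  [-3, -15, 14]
x^3 - 15*x^2 + 75*x - 125

Expanding det(x·I − A) (e.g. by cofactor expansion or by noting that A is similar to its Jordan form J, which has the same characteristic polynomial as A) gives
  χ_A(x) = x^3 - 15*x^2 + 75*x - 125
which factors as (x - 5)^3. The eigenvalues (with algebraic multiplicities) are λ = 5 with multiplicity 3.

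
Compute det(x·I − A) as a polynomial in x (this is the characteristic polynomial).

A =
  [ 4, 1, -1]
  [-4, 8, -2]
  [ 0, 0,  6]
x^3 - 18*x^2 + 108*x - 216

Expanding det(x·I − A) (e.g. by cofactor expansion or by noting that A is similar to its Jordan form J, which has the same characteristic polynomial as A) gives
  χ_A(x) = x^3 - 18*x^2 + 108*x - 216
which factors as (x - 6)^3. The eigenvalues (with algebraic multiplicities) are λ = 6 with multiplicity 3.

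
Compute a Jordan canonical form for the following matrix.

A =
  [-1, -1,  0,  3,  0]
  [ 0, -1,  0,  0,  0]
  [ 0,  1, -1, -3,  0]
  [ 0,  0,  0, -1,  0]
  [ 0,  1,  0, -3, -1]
J_2(-1) ⊕ J_1(-1) ⊕ J_1(-1) ⊕ J_1(-1)

The characteristic polynomial is
  det(x·I − A) = x^5 + 5*x^4 + 10*x^3 + 10*x^2 + 5*x + 1 = (x + 1)^5

Eigenvalues and multiplicities (the geometric multiplicity of λ is n − rank(A − λI), which equals the number of Jordan blocks for λ):
  λ = -1: algebraic multiplicity = 5, geometric multiplicity = 4

Determining the block sizes for each eigenvalue:
  λ = -1: 4 blocks summing to 5 forces exactly one block of size 2 and the rest size 1 → block sizes [2, 1, 1, 1]

Assembling the blocks gives a Jordan form
J =
  [-1,  1,  0,  0,  0]
  [ 0, -1,  0,  0,  0]
  [ 0,  0, -1,  0,  0]
  [ 0,  0,  0, -1,  0]
  [ 0,  0,  0,  0, -1]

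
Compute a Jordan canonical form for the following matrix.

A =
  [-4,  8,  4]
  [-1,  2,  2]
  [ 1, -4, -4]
J_2(-2) ⊕ J_1(-2)

The characteristic polynomial is
  det(x·I − A) = x^3 + 6*x^2 + 12*x + 8 = (x + 2)^3

Eigenvalues and multiplicities (the geometric multiplicity of λ is n − rank(A − λI), which equals the number of Jordan blocks for λ):
  λ = -2: algebraic multiplicity = 3, geometric multiplicity = 2

Determining the block sizes for each eigenvalue:
  λ = -2: 2 blocks summing to 3 forces exactly one block of size 2 and the rest size 1 → block sizes [2, 1]

Assembling the blocks gives a Jordan form
J =
  [-2,  1,  0]
  [ 0, -2,  0]
  [ 0,  0, -2]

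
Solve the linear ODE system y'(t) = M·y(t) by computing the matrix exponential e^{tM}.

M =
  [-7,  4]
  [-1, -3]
e^{tM} =
  [-2*t*exp(-5*t) + exp(-5*t), 4*t*exp(-5*t)]
  [-t*exp(-5*t), 2*t*exp(-5*t) + exp(-5*t)]

Strategy: write M = P · J · P⁻¹ where J is a Jordan canonical form, so e^{tM} = P · e^{tJ} · P⁻¹, and e^{tJ} can be computed block-by-block.

M has Jordan form
J =
  [-5,  1]
  [ 0, -5]
(up to reordering of blocks).

Per-block formulas:
  For a 2×2 Jordan block J_2(-5): exp(t · J_2(-5)) = e^(-5t)·(I + t·N), where N is the 2×2 nilpotent shift.

After assembling e^{tJ} and conjugating by P, we get:

e^{tM} =
  [-2*t*exp(-5*t) + exp(-5*t), 4*t*exp(-5*t)]
  [-t*exp(-5*t), 2*t*exp(-5*t) + exp(-5*t)]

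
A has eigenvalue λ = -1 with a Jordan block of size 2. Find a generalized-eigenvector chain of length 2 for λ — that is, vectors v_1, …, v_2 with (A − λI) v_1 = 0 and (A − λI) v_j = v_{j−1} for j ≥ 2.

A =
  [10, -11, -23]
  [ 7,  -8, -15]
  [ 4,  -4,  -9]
A Jordan chain for λ = -1 of length 2:
v_1 = (-1, -1, 0)ᵀ
v_2 = (2, 0, 1)ᵀ

Let N = A − (-1)·I. We want v_2 with N^2 v_2 = 0 but N^1 v_2 ≠ 0; then v_{j-1} := N · v_j for j = 2, …, 2.

Pick v_2 = (2, 0, 1)ᵀ.
Then v_1 = N · v_2 = (-1, -1, 0)ᵀ.

Sanity check: (A − (-1)·I) v_1 = (0, 0, 0)ᵀ = 0. ✓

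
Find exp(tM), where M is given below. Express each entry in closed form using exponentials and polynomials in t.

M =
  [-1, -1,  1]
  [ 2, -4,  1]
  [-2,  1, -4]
e^{tM} =
  [2*t*exp(-3*t) + exp(-3*t), -t*exp(-3*t), t*exp(-3*t)]
  [2*t*exp(-3*t), -t*exp(-3*t) + exp(-3*t), t*exp(-3*t)]
  [-2*t*exp(-3*t), t*exp(-3*t), -t*exp(-3*t) + exp(-3*t)]

Strategy: write M = P · J · P⁻¹ where J is a Jordan canonical form, so e^{tM} = P · e^{tJ} · P⁻¹, and e^{tJ} can be computed block-by-block.

M has Jordan form
J =
  [-3,  1,  0]
  [ 0, -3,  0]
  [ 0,  0, -3]
(up to reordering of blocks).

Per-block formulas:
  For a 2×2 Jordan block J_2(-3): exp(t · J_2(-3)) = e^(-3t)·(I + t·N), where N is the 2×2 nilpotent shift.
  For a 1×1 block at λ = -3: exp(t · [-3]) = [e^(-3t)].

After assembling e^{tJ} and conjugating by P, we get:

e^{tM} =
  [2*t*exp(-3*t) + exp(-3*t), -t*exp(-3*t), t*exp(-3*t)]
  [2*t*exp(-3*t), -t*exp(-3*t) + exp(-3*t), t*exp(-3*t)]
  [-2*t*exp(-3*t), t*exp(-3*t), -t*exp(-3*t) + exp(-3*t)]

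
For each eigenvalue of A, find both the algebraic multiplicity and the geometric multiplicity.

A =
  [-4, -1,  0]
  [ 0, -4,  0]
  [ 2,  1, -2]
λ = -4: alg = 2, geom = 1; λ = -2: alg = 1, geom = 1

Step 1 — factor the characteristic polynomial to read off the algebraic multiplicities:
  χ_A(x) = (x + 2)*(x + 4)^2

Step 2 — compute geometric multiplicities via the rank-nullity identity g(λ) = n − rank(A − λI):
  rank(A − (-4)·I) = 2, so dim ker(A − (-4)·I) = n − 2 = 1
  rank(A − (-2)·I) = 2, so dim ker(A − (-2)·I) = n − 2 = 1

Summary:
  λ = -4: algebraic multiplicity = 2, geometric multiplicity = 1
  λ = -2: algebraic multiplicity = 1, geometric multiplicity = 1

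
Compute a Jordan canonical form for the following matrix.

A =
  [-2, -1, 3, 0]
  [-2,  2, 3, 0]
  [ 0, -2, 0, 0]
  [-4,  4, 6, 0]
J_3(0) ⊕ J_1(0)

The characteristic polynomial is
  det(x·I − A) = x^4

Eigenvalues and multiplicities (the geometric multiplicity of λ is n − rank(A − λI), which equals the number of Jordan blocks for λ):
  λ = 0: algebraic multiplicity = 4, geometric multiplicity = 2

Determining the block sizes for each eigenvalue:
  λ = 0: with am = 4 and gm = 2, the partition is not yet determined (e.g. several partitions of 4 into 2 parts exist). Let N = A − (0)·I. Computing rank(N^1) = 2, rank(N^2) = 1, rank(N^3) = 0; the number of blocks of size ≥ j is rank(N^{j−1}) − rank(N^j), giving [2, 1, 1]. So we have 1 block(s) of size 3, 1 block(s) of size 1 → block sizes [3, 1]

Assembling the blocks gives a Jordan form
J =
  [0, 1, 0, 0]
  [0, 0, 1, 0]
  [0, 0, 0, 0]
  [0, 0, 0, 0]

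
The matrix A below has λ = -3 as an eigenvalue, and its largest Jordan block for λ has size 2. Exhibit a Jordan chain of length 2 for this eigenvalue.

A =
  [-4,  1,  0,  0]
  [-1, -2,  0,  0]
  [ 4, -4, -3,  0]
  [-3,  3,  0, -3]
A Jordan chain for λ = -3 of length 2:
v_1 = (-1, -1, 4, -3)ᵀ
v_2 = (1, 0, 0, 0)ᵀ

Let N = A − (-3)·I. We want v_2 with N^2 v_2 = 0 but N^1 v_2 ≠ 0; then v_{j-1} := N · v_j for j = 2, …, 2.

Pick v_2 = (1, 0, 0, 0)ᵀ.
Then v_1 = N · v_2 = (-1, -1, 4, -3)ᵀ.

Sanity check: (A − (-3)·I) v_1 = (0, 0, 0, 0)ᵀ = 0. ✓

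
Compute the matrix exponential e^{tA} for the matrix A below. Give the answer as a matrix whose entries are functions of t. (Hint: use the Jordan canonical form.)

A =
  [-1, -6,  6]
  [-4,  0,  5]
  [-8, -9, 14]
e^{tA} =
  [-2*exp(5*t) + 3*exp(3*t), -3*exp(5*t) + 3*exp(3*t), 3*exp(5*t) - 3*exp(3*t)]
  [-2*t*exp(5*t) - exp(5*t) + exp(3*t), -3*t*exp(5*t) + exp(3*t), 3*t*exp(5*t) + exp(5*t) - exp(3*t)]
  [-2*t*exp(5*t) - 3*exp(5*t) + 3*exp(3*t), -3*t*exp(5*t) - 3*exp(5*t) + 3*exp(3*t), 3*t*exp(5*t) + 4*exp(5*t) - 3*exp(3*t)]

Strategy: write A = P · J · P⁻¹ where J is a Jordan canonical form, so e^{tA} = P · e^{tJ} · P⁻¹, and e^{tJ} can be computed block-by-block.

A has Jordan form
J =
  [3, 0, 0]
  [0, 5, 1]
  [0, 0, 5]
(up to reordering of blocks).

Per-block formulas:
  For a 2×2 Jordan block J_2(5): exp(t · J_2(5)) = e^(5t)·(I + t·N), where N is the 2×2 nilpotent shift.
  For a 1×1 block at λ = 3: exp(t · [3]) = [e^(3t)].

After assembling e^{tJ} and conjugating by P, we get:

e^{tA} =
  [-2*exp(5*t) + 3*exp(3*t), -3*exp(5*t) + 3*exp(3*t), 3*exp(5*t) - 3*exp(3*t)]
  [-2*t*exp(5*t) - exp(5*t) + exp(3*t), -3*t*exp(5*t) + exp(3*t), 3*t*exp(5*t) + exp(5*t) - exp(3*t)]
  [-2*t*exp(5*t) - 3*exp(5*t) + 3*exp(3*t), -3*t*exp(5*t) - 3*exp(5*t) + 3*exp(3*t), 3*t*exp(5*t) + 4*exp(5*t) - 3*exp(3*t)]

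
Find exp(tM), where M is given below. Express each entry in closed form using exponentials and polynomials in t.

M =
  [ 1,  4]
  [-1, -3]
e^{tM} =
  [2*t*exp(-t) + exp(-t), 4*t*exp(-t)]
  [-t*exp(-t), -2*t*exp(-t) + exp(-t)]

Strategy: write M = P · J · P⁻¹ where J is a Jordan canonical form, so e^{tM} = P · e^{tJ} · P⁻¹, and e^{tJ} can be computed block-by-block.

M has Jordan form
J =
  [-1,  1]
  [ 0, -1]
(up to reordering of blocks).

Per-block formulas:
  For a 2×2 Jordan block J_2(-1): exp(t · J_2(-1)) = e^(-1t)·(I + t·N), where N is the 2×2 nilpotent shift.

After assembling e^{tJ} and conjugating by P, we get:

e^{tM} =
  [2*t*exp(-t) + exp(-t), 4*t*exp(-t)]
  [-t*exp(-t), -2*t*exp(-t) + exp(-t)]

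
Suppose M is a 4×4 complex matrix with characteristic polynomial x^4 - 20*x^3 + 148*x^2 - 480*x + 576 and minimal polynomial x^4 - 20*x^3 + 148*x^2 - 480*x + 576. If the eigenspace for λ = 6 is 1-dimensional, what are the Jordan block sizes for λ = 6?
Block sizes for λ = 6: [2]

Step 1 — from the characteristic polynomial, algebraic multiplicity of λ = 6 is 2. From dim ker(M − (6)·I) = 1, there are exactly 1 Jordan blocks for λ = 6.
Step 2 — from the minimal polynomial, the factor (x − 6)^2 tells us the largest block for λ = 6 has size 2.
Step 3 — with total size 2, 1 blocks, and largest block 2, the block sizes (in nonincreasing order) are [2].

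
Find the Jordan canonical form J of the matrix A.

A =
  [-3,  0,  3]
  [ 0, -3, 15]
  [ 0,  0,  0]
J_1(-3) ⊕ J_1(-3) ⊕ J_1(0)

The characteristic polynomial is
  det(x·I − A) = x^3 + 6*x^2 + 9*x = x*(x + 3)^2

Eigenvalues and multiplicities (the geometric multiplicity of λ is n − rank(A − λI), which equals the number of Jordan blocks for λ):
  λ = -3: algebraic multiplicity = 2, geometric multiplicity = 2
  λ = 0: algebraic multiplicity = 1, geometric multiplicity = 1

Determining the block sizes for each eigenvalue:
  λ = -3: gm = am = 2, so every block has size 1 → block sizes [1, 1]
  λ = 0: one block (gm = 1), so the single block has size am = 1 → block sizes [1]

Assembling the blocks gives a Jordan form
J =
  [-3,  0, 0]
  [ 0, -3, 0]
  [ 0,  0, 0]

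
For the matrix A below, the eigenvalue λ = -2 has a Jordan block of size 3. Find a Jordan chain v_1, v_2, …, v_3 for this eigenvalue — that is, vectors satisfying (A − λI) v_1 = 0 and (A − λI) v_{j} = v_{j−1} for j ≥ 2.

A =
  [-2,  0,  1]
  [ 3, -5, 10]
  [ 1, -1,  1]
A Jordan chain for λ = -2 of length 3:
v_1 = (1, 1, 0)ᵀ
v_2 = (0, 3, 1)ᵀ
v_3 = (1, 0, 0)ᵀ

Let N = A − (-2)·I. We want v_3 with N^3 v_3 = 0 but N^2 v_3 ≠ 0; then v_{j-1} := N · v_j for j = 3, …, 2.

Pick v_3 = (1, 0, 0)ᵀ.
Then v_2 = N · v_3 = (0, 3, 1)ᵀ.
Then v_1 = N · v_2 = (1, 1, 0)ᵀ.

Sanity check: (A − (-2)·I) v_1 = (0, 0, 0)ᵀ = 0. ✓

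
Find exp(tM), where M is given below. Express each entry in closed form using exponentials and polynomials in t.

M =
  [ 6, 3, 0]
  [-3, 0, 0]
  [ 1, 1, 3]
e^{tM} =
  [3*t*exp(3*t) + exp(3*t), 3*t*exp(3*t), 0]
  [-3*t*exp(3*t), -3*t*exp(3*t) + exp(3*t), 0]
  [t*exp(3*t), t*exp(3*t), exp(3*t)]

Strategy: write M = P · J · P⁻¹ where J is a Jordan canonical form, so e^{tM} = P · e^{tJ} · P⁻¹, and e^{tJ} can be computed block-by-block.

M has Jordan form
J =
  [3, 1, 0]
  [0, 3, 0]
  [0, 0, 3]
(up to reordering of blocks).

Per-block formulas:
  For a 1×1 block at λ = 3: exp(t · [3]) = [e^(3t)].
  For a 2×2 Jordan block J_2(3): exp(t · J_2(3)) = e^(3t)·(I + t·N), where N is the 2×2 nilpotent shift.

After assembling e^{tJ} and conjugating by P, we get:

e^{tM} =
  [3*t*exp(3*t) + exp(3*t), 3*t*exp(3*t), 0]
  [-3*t*exp(3*t), -3*t*exp(3*t) + exp(3*t), 0]
  [t*exp(3*t), t*exp(3*t), exp(3*t)]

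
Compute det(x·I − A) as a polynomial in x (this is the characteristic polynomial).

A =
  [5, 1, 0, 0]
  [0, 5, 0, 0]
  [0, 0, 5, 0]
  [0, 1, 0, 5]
x^4 - 20*x^3 + 150*x^2 - 500*x + 625

Expanding det(x·I − A) (e.g. by cofactor expansion or by noting that A is similar to its Jordan form J, which has the same characteristic polynomial as A) gives
  χ_A(x) = x^4 - 20*x^3 + 150*x^2 - 500*x + 625
which factors as (x - 5)^4. The eigenvalues (with algebraic multiplicities) are λ = 5 with multiplicity 4.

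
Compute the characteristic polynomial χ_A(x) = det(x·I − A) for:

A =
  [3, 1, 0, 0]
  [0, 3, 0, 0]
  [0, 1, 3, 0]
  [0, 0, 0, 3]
x^4 - 12*x^3 + 54*x^2 - 108*x + 81

Expanding det(x·I − A) (e.g. by cofactor expansion or by noting that A is similar to its Jordan form J, which has the same characteristic polynomial as A) gives
  χ_A(x) = x^4 - 12*x^3 + 54*x^2 - 108*x + 81
which factors as (x - 3)^4. The eigenvalues (with algebraic multiplicities) are λ = 3 with multiplicity 4.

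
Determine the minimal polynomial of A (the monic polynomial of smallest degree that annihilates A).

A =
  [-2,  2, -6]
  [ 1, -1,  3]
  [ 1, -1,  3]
x^2

The characteristic polynomial is χ_A(x) = x^3, so the eigenvalues are known. The minimal polynomial is
  m_A(x) = Π_λ (x − λ)^{k_λ}
where k_λ is the size of the *largest* Jordan block for λ (equivalently, the smallest k with (A − λI)^k v = 0 for every generalised eigenvector v of λ).

  λ = 0: largest Jordan block has size 2, contributing (x − 0)^2

So m_A(x) = x^2 = x^2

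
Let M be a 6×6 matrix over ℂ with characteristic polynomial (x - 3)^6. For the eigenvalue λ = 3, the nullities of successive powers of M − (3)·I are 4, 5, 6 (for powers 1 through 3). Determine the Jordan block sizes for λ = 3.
Block sizes for λ = 3: [3, 1, 1, 1]

From the dimensions of kernels of powers, the number of Jordan blocks of size at least j is d_j − d_{j−1} where d_j = dim ker(N^j) (with d_0 = 0). Computing the differences gives [4, 1, 1].
The number of blocks of size exactly k is (#blocks of size ≥ k) − (#blocks of size ≥ k + 1), so the partition is: 3 block(s) of size 1, 1 block(s) of size 3.
In nonincreasing order the block sizes are [3, 1, 1, 1].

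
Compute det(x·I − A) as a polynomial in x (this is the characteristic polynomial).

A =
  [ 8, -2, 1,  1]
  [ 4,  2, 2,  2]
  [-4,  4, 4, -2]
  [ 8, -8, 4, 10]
x^4 - 24*x^3 + 216*x^2 - 864*x + 1296

Expanding det(x·I − A) (e.g. by cofactor expansion or by noting that A is similar to its Jordan form J, which has the same characteristic polynomial as A) gives
  χ_A(x) = x^4 - 24*x^3 + 216*x^2 - 864*x + 1296
which factors as (x - 6)^4. The eigenvalues (with algebraic multiplicities) are λ = 6 with multiplicity 4.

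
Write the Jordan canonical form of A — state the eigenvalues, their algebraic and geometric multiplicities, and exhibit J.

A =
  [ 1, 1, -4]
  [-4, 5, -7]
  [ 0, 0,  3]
J_3(3)

The characteristic polynomial is
  det(x·I − A) = x^3 - 9*x^2 + 27*x - 27 = (x - 3)^3

Eigenvalues and multiplicities (the geometric multiplicity of λ is n − rank(A − λI), which equals the number of Jordan blocks for λ):
  λ = 3: algebraic multiplicity = 3, geometric multiplicity = 1

Determining the block sizes for each eigenvalue:
  λ = 3: one block (gm = 1), so the single block has size am = 3 → block sizes [3]

Assembling the blocks gives a Jordan form
J =
  [3, 1, 0]
  [0, 3, 1]
  [0, 0, 3]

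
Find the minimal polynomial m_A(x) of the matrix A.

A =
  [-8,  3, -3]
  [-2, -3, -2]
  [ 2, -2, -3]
x^2 + 9*x + 20

The characteristic polynomial is χ_A(x) = (x + 4)*(x + 5)^2, so the eigenvalues are known. The minimal polynomial is
  m_A(x) = Π_λ (x − λ)^{k_λ}
where k_λ is the size of the *largest* Jordan block for λ (equivalently, the smallest k with (A − λI)^k v = 0 for every generalised eigenvector v of λ).

  λ = -5: largest Jordan block has size 1, contributing (x + 5)
  λ = -4: largest Jordan block has size 1, contributing (x + 4)

So m_A(x) = (x + 4)*(x + 5) = x^2 + 9*x + 20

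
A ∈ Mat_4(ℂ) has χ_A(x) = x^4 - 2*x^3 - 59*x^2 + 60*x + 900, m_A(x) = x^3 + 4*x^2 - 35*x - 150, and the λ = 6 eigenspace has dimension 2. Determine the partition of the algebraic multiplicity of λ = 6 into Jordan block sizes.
Block sizes for λ = 6: [1, 1]

Step 1 — from the characteristic polynomial, algebraic multiplicity of λ = 6 is 2. From dim ker(A − (6)·I) = 2, there are exactly 2 Jordan blocks for λ = 6.
Step 2 — from the minimal polynomial, the factor (x − 6) tells us the largest block for λ = 6 has size 1.
Step 3 — with total size 2, 2 blocks, and largest block 1, the block sizes (in nonincreasing order) are [1, 1].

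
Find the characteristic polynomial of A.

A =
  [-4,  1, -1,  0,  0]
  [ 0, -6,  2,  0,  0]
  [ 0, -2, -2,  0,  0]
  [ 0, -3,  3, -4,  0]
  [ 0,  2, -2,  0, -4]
x^5 + 20*x^4 + 160*x^3 + 640*x^2 + 1280*x + 1024

Expanding det(x·I − A) (e.g. by cofactor expansion or by noting that A is similar to its Jordan form J, which has the same characteristic polynomial as A) gives
  χ_A(x) = x^5 + 20*x^4 + 160*x^3 + 640*x^2 + 1280*x + 1024
which factors as (x + 4)^5. The eigenvalues (with algebraic multiplicities) are λ = -4 with multiplicity 5.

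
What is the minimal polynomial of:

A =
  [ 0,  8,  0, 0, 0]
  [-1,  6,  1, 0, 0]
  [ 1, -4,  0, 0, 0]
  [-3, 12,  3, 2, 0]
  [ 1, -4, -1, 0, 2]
x^3 - 6*x^2 + 12*x - 8

The characteristic polynomial is χ_A(x) = (x - 2)^5, so the eigenvalues are known. The minimal polynomial is
  m_A(x) = Π_λ (x − λ)^{k_λ}
where k_λ is the size of the *largest* Jordan block for λ (equivalently, the smallest k with (A − λI)^k v = 0 for every generalised eigenvector v of λ).

  λ = 2: largest Jordan block has size 3, contributing (x − 2)^3

So m_A(x) = (x - 2)^3 = x^3 - 6*x^2 + 12*x - 8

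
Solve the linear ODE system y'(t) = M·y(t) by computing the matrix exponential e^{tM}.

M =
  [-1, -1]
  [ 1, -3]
e^{tM} =
  [t*exp(-2*t) + exp(-2*t), -t*exp(-2*t)]
  [t*exp(-2*t), -t*exp(-2*t) + exp(-2*t)]

Strategy: write M = P · J · P⁻¹ where J is a Jordan canonical form, so e^{tM} = P · e^{tJ} · P⁻¹, and e^{tJ} can be computed block-by-block.

M has Jordan form
J =
  [-2,  1]
  [ 0, -2]
(up to reordering of blocks).

Per-block formulas:
  For a 2×2 Jordan block J_2(-2): exp(t · J_2(-2)) = e^(-2t)·(I + t·N), where N is the 2×2 nilpotent shift.

After assembling e^{tJ} and conjugating by P, we get:

e^{tM} =
  [t*exp(-2*t) + exp(-2*t), -t*exp(-2*t)]
  [t*exp(-2*t), -t*exp(-2*t) + exp(-2*t)]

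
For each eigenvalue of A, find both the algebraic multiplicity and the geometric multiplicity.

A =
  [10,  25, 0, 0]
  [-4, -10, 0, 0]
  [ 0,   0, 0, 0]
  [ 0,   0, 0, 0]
λ = 0: alg = 4, geom = 3

Step 1 — factor the characteristic polynomial to read off the algebraic multiplicities:
  χ_A(x) = x^4

Step 2 — compute geometric multiplicities via the rank-nullity identity g(λ) = n − rank(A − λI):
  rank(A − (0)·I) = 1, so dim ker(A − (0)·I) = n − 1 = 3

Summary:
  λ = 0: algebraic multiplicity = 4, geometric multiplicity = 3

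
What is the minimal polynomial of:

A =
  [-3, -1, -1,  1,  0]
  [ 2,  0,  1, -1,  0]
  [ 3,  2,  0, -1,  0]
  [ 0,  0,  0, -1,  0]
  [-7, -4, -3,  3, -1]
x^3 + 3*x^2 + 3*x + 1

The characteristic polynomial is χ_A(x) = (x + 1)^5, so the eigenvalues are known. The minimal polynomial is
  m_A(x) = Π_λ (x − λ)^{k_λ}
where k_λ is the size of the *largest* Jordan block for λ (equivalently, the smallest k with (A − λI)^k v = 0 for every generalised eigenvector v of λ).

  λ = -1: largest Jordan block has size 3, contributing (x + 1)^3

So m_A(x) = (x + 1)^3 = x^3 + 3*x^2 + 3*x + 1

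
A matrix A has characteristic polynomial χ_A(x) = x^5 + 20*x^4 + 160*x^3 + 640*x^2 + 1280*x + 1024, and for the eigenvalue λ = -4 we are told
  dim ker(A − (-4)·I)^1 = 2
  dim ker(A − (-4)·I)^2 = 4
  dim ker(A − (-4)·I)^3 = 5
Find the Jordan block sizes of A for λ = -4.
Block sizes for λ = -4: [3, 2]

From the dimensions of kernels of powers, the number of Jordan blocks of size at least j is d_j − d_{j−1} where d_j = dim ker(N^j) (with d_0 = 0). Computing the differences gives [2, 2, 1].
The number of blocks of size exactly k is (#blocks of size ≥ k) − (#blocks of size ≥ k + 1), so the partition is: 1 block(s) of size 2, 1 block(s) of size 3.
In nonincreasing order the block sizes are [3, 2].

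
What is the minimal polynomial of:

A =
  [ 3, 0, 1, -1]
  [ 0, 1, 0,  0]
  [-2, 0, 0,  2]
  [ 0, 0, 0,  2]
x^2 - 3*x + 2

The characteristic polynomial is χ_A(x) = (x - 2)^2*(x - 1)^2, so the eigenvalues are known. The minimal polynomial is
  m_A(x) = Π_λ (x − λ)^{k_λ}
where k_λ is the size of the *largest* Jordan block for λ (equivalently, the smallest k with (A − λI)^k v = 0 for every generalised eigenvector v of λ).

  λ = 1: largest Jordan block has size 1, contributing (x − 1)
  λ = 2: largest Jordan block has size 1, contributing (x − 2)

So m_A(x) = (x - 2)*(x - 1) = x^2 - 3*x + 2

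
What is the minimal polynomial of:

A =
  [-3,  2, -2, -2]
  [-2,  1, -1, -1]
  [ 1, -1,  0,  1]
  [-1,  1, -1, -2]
x^3 + 3*x^2 + 3*x + 1

The characteristic polynomial is χ_A(x) = (x + 1)^4, so the eigenvalues are known. The minimal polynomial is
  m_A(x) = Π_λ (x − λ)^{k_λ}
where k_λ is the size of the *largest* Jordan block for λ (equivalently, the smallest k with (A − λI)^k v = 0 for every generalised eigenvector v of λ).

  λ = -1: largest Jordan block has size 3, contributing (x + 1)^3

So m_A(x) = (x + 1)^3 = x^3 + 3*x^2 + 3*x + 1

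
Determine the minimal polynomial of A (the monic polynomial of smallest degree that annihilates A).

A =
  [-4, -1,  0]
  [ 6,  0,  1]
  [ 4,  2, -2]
x^3 + 6*x^2 + 12*x + 8

The characteristic polynomial is χ_A(x) = (x + 2)^3, so the eigenvalues are known. The minimal polynomial is
  m_A(x) = Π_λ (x − λ)^{k_λ}
where k_λ is the size of the *largest* Jordan block for λ (equivalently, the smallest k with (A − λI)^k v = 0 for every generalised eigenvector v of λ).

  λ = -2: largest Jordan block has size 3, contributing (x + 2)^3

So m_A(x) = (x + 2)^3 = x^3 + 6*x^2 + 12*x + 8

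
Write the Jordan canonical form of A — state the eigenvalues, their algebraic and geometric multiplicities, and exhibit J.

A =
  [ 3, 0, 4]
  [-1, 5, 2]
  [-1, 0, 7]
J_2(5) ⊕ J_1(5)

The characteristic polynomial is
  det(x·I − A) = x^3 - 15*x^2 + 75*x - 125 = (x - 5)^3

Eigenvalues and multiplicities (the geometric multiplicity of λ is n − rank(A − λI), which equals the number of Jordan blocks for λ):
  λ = 5: algebraic multiplicity = 3, geometric multiplicity = 2

Determining the block sizes for each eigenvalue:
  λ = 5: 2 blocks summing to 3 forces exactly one block of size 2 and the rest size 1 → block sizes [2, 1]

Assembling the blocks gives a Jordan form
J =
  [5, 1, 0]
  [0, 5, 0]
  [0, 0, 5]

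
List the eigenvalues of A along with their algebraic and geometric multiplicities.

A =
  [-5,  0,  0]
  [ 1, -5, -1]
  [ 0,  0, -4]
λ = -5: alg = 2, geom = 1; λ = -4: alg = 1, geom = 1

Step 1 — factor the characteristic polynomial to read off the algebraic multiplicities:
  χ_A(x) = (x + 4)*(x + 5)^2

Step 2 — compute geometric multiplicities via the rank-nullity identity g(λ) = n − rank(A − λI):
  rank(A − (-5)·I) = 2, so dim ker(A − (-5)·I) = n − 2 = 1
  rank(A − (-4)·I) = 2, so dim ker(A − (-4)·I) = n − 2 = 1

Summary:
  λ = -5: algebraic multiplicity = 2, geometric multiplicity = 1
  λ = -4: algebraic multiplicity = 1, geometric multiplicity = 1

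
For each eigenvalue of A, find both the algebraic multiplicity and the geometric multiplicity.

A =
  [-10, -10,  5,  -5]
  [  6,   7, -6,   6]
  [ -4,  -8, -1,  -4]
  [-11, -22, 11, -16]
λ = -5: alg = 4, geom = 3

Step 1 — factor the characteristic polynomial to read off the algebraic multiplicities:
  χ_A(x) = (x + 5)^4

Step 2 — compute geometric multiplicities via the rank-nullity identity g(λ) = n − rank(A − λI):
  rank(A − (-5)·I) = 1, so dim ker(A − (-5)·I) = n − 1 = 3

Summary:
  λ = -5: algebraic multiplicity = 4, geometric multiplicity = 3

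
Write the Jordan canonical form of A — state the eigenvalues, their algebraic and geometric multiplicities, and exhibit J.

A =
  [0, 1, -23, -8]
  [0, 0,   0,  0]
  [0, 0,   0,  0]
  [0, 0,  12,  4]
J_2(0) ⊕ J_1(0) ⊕ J_1(4)

The characteristic polynomial is
  det(x·I − A) = x^4 - 4*x^3 = x^3*(x - 4)

Eigenvalues and multiplicities (the geometric multiplicity of λ is n − rank(A − λI), which equals the number of Jordan blocks for λ):
  λ = 0: algebraic multiplicity = 3, geometric multiplicity = 2
  λ = 4: algebraic multiplicity = 1, geometric multiplicity = 1

Determining the block sizes for each eigenvalue:
  λ = 0: 2 blocks summing to 3 forces exactly one block of size 2 and the rest size 1 → block sizes [2, 1]
  λ = 4: one block (gm = 1), so the single block has size am = 1 → block sizes [1]

Assembling the blocks gives a Jordan form
J =
  [0, 1, 0, 0]
  [0, 0, 0, 0]
  [0, 0, 0, 0]
  [0, 0, 0, 4]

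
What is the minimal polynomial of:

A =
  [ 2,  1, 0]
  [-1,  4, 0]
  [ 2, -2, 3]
x^2 - 6*x + 9

The characteristic polynomial is χ_A(x) = (x - 3)^3, so the eigenvalues are known. The minimal polynomial is
  m_A(x) = Π_λ (x − λ)^{k_λ}
where k_λ is the size of the *largest* Jordan block for λ (equivalently, the smallest k with (A − λI)^k v = 0 for every generalised eigenvector v of λ).

  λ = 3: largest Jordan block has size 2, contributing (x − 3)^2

So m_A(x) = (x - 3)^2 = x^2 - 6*x + 9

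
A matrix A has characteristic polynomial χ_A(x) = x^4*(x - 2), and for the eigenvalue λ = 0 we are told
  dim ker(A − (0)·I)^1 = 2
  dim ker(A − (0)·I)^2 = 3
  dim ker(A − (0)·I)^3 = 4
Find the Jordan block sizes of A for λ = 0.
Block sizes for λ = 0: [3, 1]

From the dimensions of kernels of powers, the number of Jordan blocks of size at least j is d_j − d_{j−1} where d_j = dim ker(N^j) (with d_0 = 0). Computing the differences gives [2, 1, 1].
The number of blocks of size exactly k is (#blocks of size ≥ k) − (#blocks of size ≥ k + 1), so the partition is: 1 block(s) of size 1, 1 block(s) of size 3.
In nonincreasing order the block sizes are [3, 1].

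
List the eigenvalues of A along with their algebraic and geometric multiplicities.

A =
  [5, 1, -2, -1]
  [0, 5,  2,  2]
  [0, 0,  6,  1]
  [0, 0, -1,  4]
λ = 5: alg = 4, geom = 2

Step 1 — factor the characteristic polynomial to read off the algebraic multiplicities:
  χ_A(x) = (x - 5)^4

Step 2 — compute geometric multiplicities via the rank-nullity identity g(λ) = n − rank(A − λI):
  rank(A − (5)·I) = 2, so dim ker(A − (5)·I) = n − 2 = 2

Summary:
  λ = 5: algebraic multiplicity = 4, geometric multiplicity = 2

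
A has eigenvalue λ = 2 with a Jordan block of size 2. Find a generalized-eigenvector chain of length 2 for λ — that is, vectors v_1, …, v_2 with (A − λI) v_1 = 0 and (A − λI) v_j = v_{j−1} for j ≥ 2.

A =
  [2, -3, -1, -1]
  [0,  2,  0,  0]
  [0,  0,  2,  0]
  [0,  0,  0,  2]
A Jordan chain for λ = 2 of length 2:
v_1 = (-3, 0, 0, 0)ᵀ
v_2 = (0, 1, 0, 0)ᵀ

Let N = A − (2)·I. We want v_2 with N^2 v_2 = 0 but N^1 v_2 ≠ 0; then v_{j-1} := N · v_j for j = 2, …, 2.

Pick v_2 = (0, 1, 0, 0)ᵀ.
Then v_1 = N · v_2 = (-3, 0, 0, 0)ᵀ.

Sanity check: (A − (2)·I) v_1 = (0, 0, 0, 0)ᵀ = 0. ✓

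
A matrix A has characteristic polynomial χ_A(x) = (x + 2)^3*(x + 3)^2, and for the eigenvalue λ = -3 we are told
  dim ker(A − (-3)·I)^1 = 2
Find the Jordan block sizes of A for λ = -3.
Block sizes for λ = -3: [1, 1]

From the dimensions of kernels of powers, the number of Jordan blocks of size at least j is d_j − d_{j−1} where d_j = dim ker(N^j) (with d_0 = 0). Computing the differences gives [2].
The number of blocks of size exactly k is (#blocks of size ≥ k) − (#blocks of size ≥ k + 1), so the partition is: 2 block(s) of size 1.
In nonincreasing order the block sizes are [1, 1].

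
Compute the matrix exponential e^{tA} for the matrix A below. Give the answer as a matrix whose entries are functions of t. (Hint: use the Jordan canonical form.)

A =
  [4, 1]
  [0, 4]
e^{tA} =
  [exp(4*t), t*exp(4*t)]
  [0, exp(4*t)]

Strategy: write A = P · J · P⁻¹ where J is a Jordan canonical form, so e^{tA} = P · e^{tJ} · P⁻¹, and e^{tJ} can be computed block-by-block.

A has Jordan form
J =
  [4, 1]
  [0, 4]
(up to reordering of blocks).

Per-block formulas:
  For a 2×2 Jordan block J_2(4): exp(t · J_2(4)) = e^(4t)·(I + t·N), where N is the 2×2 nilpotent shift.

After assembling e^{tJ} and conjugating by P, we get:

e^{tA} =
  [exp(4*t), t*exp(4*t)]
  [0, exp(4*t)]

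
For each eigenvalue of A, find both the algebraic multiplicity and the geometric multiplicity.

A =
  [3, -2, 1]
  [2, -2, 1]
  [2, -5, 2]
λ = 1: alg = 3, geom = 1

Step 1 — factor the characteristic polynomial to read off the algebraic multiplicities:
  χ_A(x) = (x - 1)^3

Step 2 — compute geometric multiplicities via the rank-nullity identity g(λ) = n − rank(A − λI):
  rank(A − (1)·I) = 2, so dim ker(A − (1)·I) = n − 2 = 1

Summary:
  λ = 1: algebraic multiplicity = 3, geometric multiplicity = 1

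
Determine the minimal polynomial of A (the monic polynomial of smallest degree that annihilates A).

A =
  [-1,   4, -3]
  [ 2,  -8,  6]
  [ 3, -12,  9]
x^2

The characteristic polynomial is χ_A(x) = x^3, so the eigenvalues are known. The minimal polynomial is
  m_A(x) = Π_λ (x − λ)^{k_λ}
where k_λ is the size of the *largest* Jordan block for λ (equivalently, the smallest k with (A − λI)^k v = 0 for every generalised eigenvector v of λ).

  λ = 0: largest Jordan block has size 2, contributing (x − 0)^2

So m_A(x) = x^2 = x^2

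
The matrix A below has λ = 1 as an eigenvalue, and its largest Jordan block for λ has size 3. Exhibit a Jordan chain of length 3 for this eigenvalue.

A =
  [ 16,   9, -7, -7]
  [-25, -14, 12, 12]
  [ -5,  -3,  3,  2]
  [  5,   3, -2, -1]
A Jordan chain for λ = 1 of length 3:
v_1 = (3, -5, -1, 1)ᵀ
v_2 = (-7, 12, 2, -2)ᵀ
v_3 = (0, 0, 1, 0)ᵀ

Let N = A − (1)·I. We want v_3 with N^3 v_3 = 0 but N^2 v_3 ≠ 0; then v_{j-1} := N · v_j for j = 3, …, 2.

Pick v_3 = (0, 0, 1, 0)ᵀ.
Then v_2 = N · v_3 = (-7, 12, 2, -2)ᵀ.
Then v_1 = N · v_2 = (3, -5, -1, 1)ᵀ.

Sanity check: (A − (1)·I) v_1 = (0, 0, 0, 0)ᵀ = 0. ✓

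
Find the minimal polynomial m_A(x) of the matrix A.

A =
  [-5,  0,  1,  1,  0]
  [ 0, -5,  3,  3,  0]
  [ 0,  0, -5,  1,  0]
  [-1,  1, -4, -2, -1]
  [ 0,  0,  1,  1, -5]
x^4 + 17*x^3 + 108*x^2 + 304*x + 320

The characteristic polynomial is χ_A(x) = (x + 4)^3*(x + 5)^2, so the eigenvalues are known. The minimal polynomial is
  m_A(x) = Π_λ (x − λ)^{k_λ}
where k_λ is the size of the *largest* Jordan block for λ (equivalently, the smallest k with (A − λI)^k v = 0 for every generalised eigenvector v of λ).

  λ = -5: largest Jordan block has size 1, contributing (x + 5)
  λ = -4: largest Jordan block has size 3, contributing (x + 4)^3

So m_A(x) = (x + 4)^3*(x + 5) = x^4 + 17*x^3 + 108*x^2 + 304*x + 320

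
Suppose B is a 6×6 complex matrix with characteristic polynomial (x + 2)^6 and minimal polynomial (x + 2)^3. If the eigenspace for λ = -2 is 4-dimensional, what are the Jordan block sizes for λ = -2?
Block sizes for λ = -2: [3, 1, 1, 1]

Step 1 — from the characteristic polynomial, algebraic multiplicity of λ = -2 is 6. From dim ker(B − (-2)·I) = 4, there are exactly 4 Jordan blocks for λ = -2.
Step 2 — from the minimal polynomial, the factor (x + 2)^3 tells us the largest block for λ = -2 has size 3.
Step 3 — with total size 6, 4 blocks, and largest block 3, the block sizes (in nonincreasing order) are [3, 1, 1, 1].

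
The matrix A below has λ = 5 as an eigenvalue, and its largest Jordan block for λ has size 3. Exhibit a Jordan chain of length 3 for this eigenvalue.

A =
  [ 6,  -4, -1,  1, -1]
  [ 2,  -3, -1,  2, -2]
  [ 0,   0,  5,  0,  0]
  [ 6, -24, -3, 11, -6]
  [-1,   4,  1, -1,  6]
A Jordan chain for λ = 5 of length 3:
v_1 = (-1, -2, 0, -6, 1)ᵀ
v_2 = (-1, -1, 0, -3, 1)ᵀ
v_3 = (0, 0, 1, 0, 0)ᵀ

Let N = A − (5)·I. We want v_3 with N^3 v_3 = 0 but N^2 v_3 ≠ 0; then v_{j-1} := N · v_j for j = 3, …, 2.

Pick v_3 = (0, 0, 1, 0, 0)ᵀ.
Then v_2 = N · v_3 = (-1, -1, 0, -3, 1)ᵀ.
Then v_1 = N · v_2 = (-1, -2, 0, -6, 1)ᵀ.

Sanity check: (A − (5)·I) v_1 = (0, 0, 0, 0, 0)ᵀ = 0. ✓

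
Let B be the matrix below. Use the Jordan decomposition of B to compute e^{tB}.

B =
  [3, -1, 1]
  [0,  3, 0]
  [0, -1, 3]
e^{tB} =
  [exp(3*t), -t^2*exp(3*t)/2 - t*exp(3*t), t*exp(3*t)]
  [0, exp(3*t), 0]
  [0, -t*exp(3*t), exp(3*t)]

Strategy: write B = P · J · P⁻¹ where J is a Jordan canonical form, so e^{tB} = P · e^{tJ} · P⁻¹, and e^{tJ} can be computed block-by-block.

B has Jordan form
J =
  [3, 1, 0]
  [0, 3, 1]
  [0, 0, 3]
(up to reordering of blocks).

Per-block formulas:
  For a 3×3 Jordan block J_3(3): exp(t · J_3(3)) = e^(3t)·(I + t·N + (t^2/2)·N^2), where N is the 3×3 nilpotent shift.

After assembling e^{tJ} and conjugating by P, we get:

e^{tB} =
  [exp(3*t), -t^2*exp(3*t)/2 - t*exp(3*t), t*exp(3*t)]
  [0, exp(3*t), 0]
  [0, -t*exp(3*t), exp(3*t)]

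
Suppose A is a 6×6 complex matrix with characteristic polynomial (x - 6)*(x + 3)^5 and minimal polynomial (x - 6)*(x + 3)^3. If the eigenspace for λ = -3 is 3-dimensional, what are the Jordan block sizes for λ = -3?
Block sizes for λ = -3: [3, 1, 1]

Step 1 — from the characteristic polynomial, algebraic multiplicity of λ = -3 is 5. From dim ker(A − (-3)·I) = 3, there are exactly 3 Jordan blocks for λ = -3.
Step 2 — from the minimal polynomial, the factor (x + 3)^3 tells us the largest block for λ = -3 has size 3.
Step 3 — with total size 5, 3 blocks, and largest block 3, the block sizes (in nonincreasing order) are [3, 1, 1].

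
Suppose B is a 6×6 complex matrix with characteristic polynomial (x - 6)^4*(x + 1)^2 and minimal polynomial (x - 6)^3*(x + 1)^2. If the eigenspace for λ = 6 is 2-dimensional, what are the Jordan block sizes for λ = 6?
Block sizes for λ = 6: [3, 1]

Step 1 — from the characteristic polynomial, algebraic multiplicity of λ = 6 is 4. From dim ker(B − (6)·I) = 2, there are exactly 2 Jordan blocks for λ = 6.
Step 2 — from the minimal polynomial, the factor (x − 6)^3 tells us the largest block for λ = 6 has size 3.
Step 3 — with total size 4, 2 blocks, and largest block 3, the block sizes (in nonincreasing order) are [3, 1].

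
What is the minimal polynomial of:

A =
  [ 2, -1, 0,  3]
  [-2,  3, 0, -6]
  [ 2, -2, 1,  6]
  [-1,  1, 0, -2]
x^2 - 2*x + 1

The characteristic polynomial is χ_A(x) = (x - 1)^4, so the eigenvalues are known. The minimal polynomial is
  m_A(x) = Π_λ (x − λ)^{k_λ}
where k_λ is the size of the *largest* Jordan block for λ (equivalently, the smallest k with (A − λI)^k v = 0 for every generalised eigenvector v of λ).

  λ = 1: largest Jordan block has size 2, contributing (x − 1)^2

So m_A(x) = (x - 1)^2 = x^2 - 2*x + 1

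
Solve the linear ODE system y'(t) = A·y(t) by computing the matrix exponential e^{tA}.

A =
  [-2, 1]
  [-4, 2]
e^{tA} =
  [1 - 2*t, t]
  [-4*t, 2*t + 1]

Strategy: write A = P · J · P⁻¹ where J is a Jordan canonical form, so e^{tA} = P · e^{tJ} · P⁻¹, and e^{tJ} can be computed block-by-block.

A has Jordan form
J =
  [0, 1]
  [0, 0]
(up to reordering of blocks).

Per-block formulas:
  For a 2×2 Jordan block J_2(0): exp(t · J_2(0)) = e^(0t)·(I + t·N), where N is the 2×2 nilpotent shift.

After assembling e^{tJ} and conjugating by P, we get:

e^{tA} =
  [1 - 2*t, t]
  [-4*t, 2*t + 1]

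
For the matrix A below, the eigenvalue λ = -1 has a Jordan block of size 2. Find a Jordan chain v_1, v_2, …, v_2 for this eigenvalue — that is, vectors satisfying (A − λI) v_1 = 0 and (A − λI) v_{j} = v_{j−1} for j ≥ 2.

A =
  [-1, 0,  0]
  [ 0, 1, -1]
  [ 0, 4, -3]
A Jordan chain for λ = -1 of length 2:
v_1 = (0, 2, 4)ᵀ
v_2 = (0, 1, 0)ᵀ

Let N = A − (-1)·I. We want v_2 with N^2 v_2 = 0 but N^1 v_2 ≠ 0; then v_{j-1} := N · v_j for j = 2, …, 2.

Pick v_2 = (0, 1, 0)ᵀ.
Then v_1 = N · v_2 = (0, 2, 4)ᵀ.

Sanity check: (A − (-1)·I) v_1 = (0, 0, 0)ᵀ = 0. ✓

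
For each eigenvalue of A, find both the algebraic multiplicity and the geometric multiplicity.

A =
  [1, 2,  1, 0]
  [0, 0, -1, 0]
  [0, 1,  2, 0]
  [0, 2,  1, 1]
λ = 1: alg = 4, geom = 2

Step 1 — factor the characteristic polynomial to read off the algebraic multiplicities:
  χ_A(x) = (x - 1)^4

Step 2 — compute geometric multiplicities via the rank-nullity identity g(λ) = n − rank(A − λI):
  rank(A − (1)·I) = 2, so dim ker(A − (1)·I) = n − 2 = 2

Summary:
  λ = 1: algebraic multiplicity = 4, geometric multiplicity = 2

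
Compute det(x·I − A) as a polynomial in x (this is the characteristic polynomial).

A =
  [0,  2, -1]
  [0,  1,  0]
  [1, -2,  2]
x^3 - 3*x^2 + 3*x - 1

Expanding det(x·I − A) (e.g. by cofactor expansion or by noting that A is similar to its Jordan form J, which has the same characteristic polynomial as A) gives
  χ_A(x) = x^3 - 3*x^2 + 3*x - 1
which factors as (x - 1)^3. The eigenvalues (with algebraic multiplicities) are λ = 1 with multiplicity 3.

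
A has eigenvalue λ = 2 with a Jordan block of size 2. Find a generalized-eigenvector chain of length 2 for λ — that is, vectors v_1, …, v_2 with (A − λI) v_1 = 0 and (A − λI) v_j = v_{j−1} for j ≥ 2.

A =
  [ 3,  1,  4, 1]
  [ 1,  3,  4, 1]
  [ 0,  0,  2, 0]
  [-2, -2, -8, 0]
A Jordan chain for λ = 2 of length 2:
v_1 = (1, 1, 0, -2)ᵀ
v_2 = (1, 0, 0, 0)ᵀ

Let N = A − (2)·I. We want v_2 with N^2 v_2 = 0 but N^1 v_2 ≠ 0; then v_{j-1} := N · v_j for j = 2, …, 2.

Pick v_2 = (1, 0, 0, 0)ᵀ.
Then v_1 = N · v_2 = (1, 1, 0, -2)ᵀ.

Sanity check: (A − (2)·I) v_1 = (0, 0, 0, 0)ᵀ = 0. ✓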